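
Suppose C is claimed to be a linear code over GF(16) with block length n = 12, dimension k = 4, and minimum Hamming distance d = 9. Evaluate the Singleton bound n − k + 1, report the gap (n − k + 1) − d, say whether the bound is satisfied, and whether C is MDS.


Singleton RHS = n − k + 1 = 9, slack = 0, bound satisfied, MDS.

Singleton bound: d ≤ n − k + 1.
Here n = 12, k = 4, so n − k + 1 = 9.
Given d = 9, check d ≤ 9: YES.
Slack = (n − k + 1) − d = 0.
The code is MDS (slack = 0).
Description: the claimed parameters are [12, 4, 9]_16; such a code would be MDS (meets Singleton bound).


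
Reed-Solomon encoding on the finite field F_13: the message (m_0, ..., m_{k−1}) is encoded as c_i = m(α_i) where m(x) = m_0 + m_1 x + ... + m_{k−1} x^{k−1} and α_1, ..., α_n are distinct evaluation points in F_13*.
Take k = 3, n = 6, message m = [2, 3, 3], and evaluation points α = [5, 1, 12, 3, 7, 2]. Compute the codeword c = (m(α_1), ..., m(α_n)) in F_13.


c = [1, 8, 2, 12, 1, 7]

Message polynomial: m(x) = 2 + 3·x + 3·x^2 (mod 13).
For each evaluation point α_i, compute m(α_i) mod 13:
  α_1 = 5: Horner steps 3 → 5 → 1, so m(5) = 1.
  α_2 = 1: Horner steps 3 → 6 → 8, so m(1) = 8.
  α_3 = 12: Horner steps 3 → 0 → 2, so m(12) = 2.
  α_4 = 3: Horner steps 3 → 12 → 12, so m(3) = 12.
  α_5 = 7: Horner steps 3 → 11 → 1, so m(7) = 1.
  α_6 = 2: Horner steps 3 → 9 → 7, so m(2) = 7.
Codeword c = [1, 8, 2, 12, 1, 7] ∈ F_13^6.


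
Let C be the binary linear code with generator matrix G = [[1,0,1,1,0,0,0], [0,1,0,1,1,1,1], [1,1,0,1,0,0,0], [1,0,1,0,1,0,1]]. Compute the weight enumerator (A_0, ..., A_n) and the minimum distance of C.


Weight distribution: A_0 = 1, A_2 = 3, A_3 = 4, A_4 = 3, A_5 = 4, A_6 = 1. Minimum distance d = 2.

Enumerate all 2^4 = 16 messages m ∈ F_2^4.
For each, compute codeword c = mG in F_2^7, then tally its weight.
  m = 0000 → c = 0000000, weight = 0.
  m = 1000 → c = 1011000, weight = 3.
  m = 0100 → c = 0101111, weight = 5.
  m = 1100 → c = 1110111, weight = 6.
  m = 0010 → c = 1101000, weight = 3.
  m = 1010 → c = 0110000, weight = 2.
  m = 0110 → c = 1000111, weight = 4.
  m = 1110 → c = 0011111, weight = 5.
  m = 0001 → c = 1010101, weight = 4.
  m = 1001 → c = 0001101, weight = 3.
  m = 0101 → c = 1111010, weight = 5.
  m = 1101 → c = 0100010, weight = 2.
  m = 0011 → c = 0111101, weight = 5.
  m = 1011 → c = 1100101, weight = 4.
  m = 0111 → c = 0010010, weight = 2.
  m = 1111 → c = 1001010, weight = 3.
Tally weights:
  weight 0: 1 codewords.
  weight 2: 3 codewords.
  weight 3: 4 codewords.
  weight 4: 3 codewords.
  weight 5: 4 codewords.
  weight 6: 1 codewords.
Minimum distance d = smallest w > 0 with A_w > 0 = 2.
Sanity: Σ A_w = 16 = 2^4 = 16 ✓.


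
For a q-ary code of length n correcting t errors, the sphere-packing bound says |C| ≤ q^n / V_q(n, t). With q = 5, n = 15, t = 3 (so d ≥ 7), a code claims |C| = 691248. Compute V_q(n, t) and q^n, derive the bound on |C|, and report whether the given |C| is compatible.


V_q(n, t) = 30861, q^n = 30517578125, Hamming bound = 988871, |C| = 691248 ≤ bound (satisfied).

Step 1: Compute V_q(n, t) = Σ_{j=0}^3 C(n, j) (q−1)^j.
  j = 0: C(15,0)·(4)^0 = 1·1 = 1.
  j = 1: C(15,1)·(4)^1 = 15·4 = 60.
  j = 2: C(15,2)·(4)^2 = 105·16 = 1680.
  j = 3: C(15,3)·(4)^3 = 455·64 = 29120.
  V_q(n, t) = 1 + 60 + 1680 + 29120 = 30861.
Step 2: q^n = 5^15 = 30517578125.
Step 3: Hamming bound ⌊q^n / V_q(n,t)⌋ = ⌊30517578125/30861⌋ = 988871.
Step 4: Compare |C| = 691248 to 988871: satisfied.
The claimed |C| lies below the Hamming bound.


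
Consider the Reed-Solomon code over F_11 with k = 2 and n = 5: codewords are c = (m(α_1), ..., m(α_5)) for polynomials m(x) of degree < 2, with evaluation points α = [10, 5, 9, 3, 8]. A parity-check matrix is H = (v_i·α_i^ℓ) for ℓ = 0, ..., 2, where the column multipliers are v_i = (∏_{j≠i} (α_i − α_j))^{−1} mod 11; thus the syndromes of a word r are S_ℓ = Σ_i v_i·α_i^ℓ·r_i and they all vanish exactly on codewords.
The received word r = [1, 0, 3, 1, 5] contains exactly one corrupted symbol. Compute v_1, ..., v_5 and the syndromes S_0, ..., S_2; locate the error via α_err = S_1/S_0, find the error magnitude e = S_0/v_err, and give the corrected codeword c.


S = (4, 1, 3), error at position 4, error magnitude e = 8, c = [1, 0, 3, 4, 5].

Step 1: column multipliers v_i = (∏_{j≠i}(α_i − α_j))^{−1} mod 11.
  i = 1 (α = 10): (10−5)(10−9)(10−3)(10−8) = 5·1·7·2 = 70 ≡ 4, so v_1 = 4^{−1} = 3 (mod 11).
  i = 2 (α = 5): (5−10)(5−9)(5−3)(5−8) = (−5)·(−4)·2·(−3) = −120 ≡ 1, so v_2 = 1^{−1} = 1 (mod 11).
  i = 3 (α = 9): (9−10)(9−5)(9−3)(9−8) = (−1)·4·6·1 = −24 ≡ 9, so v_3 = 9^{−1} = 5 (mod 11).
  i = 4 (α = 3): (3−10)(3−5)(3−9)(3−8) = (−7)·(−2)·(−6)·(−5) = 420 ≡ 2, so v_4 = 2^{−1} = 6 (mod 11).
  i = 5 (α = 8): (8−10)(8−5)(8−9)(8−3) = (−2)·3·(−1)·5 = 30 ≡ 8, so v_5 = 8^{−1} = 7 (mod 11).
  v = [3, 1, 5, 6, 7].
Step 2: syndromes of r = [1, 0, 3, 1, 5] (all sums mod 11).
  S_0 = Σ v_i r_i = 3·1 + 1·0 + 5·3 + 6·1 + 7·5 = 59 ≡ 4.
  S_1 = Σ v_i α_i r_i = 3·10·1 + 1·5·0 + 5·9·3 + 6·3·1 + 7·8·5 = 463 ≡ 1.
  α_i^2 mod 11 = [1, 3, 4, 9, 9].
  S_2 = Σ v_i α_i^2 r_i = 3·1·1 + 1·3·0 + 5·4·3 + 6·9·1 + 7·9·5 = 432 ≡ 3.
  S = (4, 1, 3) ≠ 0, so r is not a codeword (an error is present).
Step 3: locate the error. For a single error e at position i, S_ℓ = v_i·e·α_i^ℓ, so α_err = S_1/S_0.
  S_0^{−1} = 4^{−1} = 3 (mod 11), so α_err = 1·3 = 3 ≡ 3 = α_4. Error position i = 4.
  Consistency check: S_2/S_1 = 3·1 = 3 ≡ 3 = α_err ✓ (single-error assumption holds).
Step 4: error magnitude e = S_0/v_4 = S_0·∏_{j≠4}(α_4 − α_j) = 4·2 = 8 ≡ 8 (mod 11).
Step 5: correct position 4: c_4 = r_4 − e = 1 − 8 ≡ 4 (mod 11). Hence c = [1, 0, 3, 4, 5].
  Check: interpolating c through the α_i gives m(x) = 10 + 9·x (degree < 2) with m(α_i) = c_i for every i, so c is indeed a codeword.


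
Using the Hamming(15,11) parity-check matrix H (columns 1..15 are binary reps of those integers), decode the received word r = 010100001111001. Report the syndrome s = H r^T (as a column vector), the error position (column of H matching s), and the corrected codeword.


s = (1, 1, 0, 1)^T, error position = 13, corrected codeword c = 010100001111101

Compute s = H r^T mod 2 one row at a time:
  s_1 = 0 + 1 + 1 + 1 + 1 + 0 + 0 + 1 = 5 ≡ 1 (mod 2).
  s_2 = 1 + 0 + 0 + 0 + 1 + 0 + 0 + 1 = 3 ≡ 1 (mod 2).
  s_3 = 1 + 0 + 0 + 0 + 1 + 1 + 0 + 1 = 4 ≡ 0 (mod 2).
  s_4 = 0 + 0 + 0 + 0 + 1 + 1 + 0 + 1 = 3 ≡ 1 (mod 2).
s = (1, 1, 0, 1)^T — this equals column 13 of H (binary 1101), so error is at position 13.
Correct: flip bit 13 of r = 010100001111001 to get c = 010100001111101.


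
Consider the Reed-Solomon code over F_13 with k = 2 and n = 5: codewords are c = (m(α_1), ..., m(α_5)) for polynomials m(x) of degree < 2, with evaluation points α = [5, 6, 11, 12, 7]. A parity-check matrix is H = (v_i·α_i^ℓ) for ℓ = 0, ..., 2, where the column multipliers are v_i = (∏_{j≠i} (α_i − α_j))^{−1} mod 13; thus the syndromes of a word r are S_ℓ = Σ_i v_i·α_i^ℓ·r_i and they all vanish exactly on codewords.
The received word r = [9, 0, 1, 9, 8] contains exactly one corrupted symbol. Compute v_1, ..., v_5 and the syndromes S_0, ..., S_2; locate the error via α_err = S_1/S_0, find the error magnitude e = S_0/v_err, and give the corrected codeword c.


S = (5, 12, 8), error at position 1, error magnitude e = 4, c = [5, 0, 1, 9, 8].

Step 1: column multipliers v_i = (∏_{j≠i}(α_i − α_j))^{−1} mod 13.
  i = 1 (α = 5): (5−6)(5−11)(5−12)(5−7) = (−1)·(−6)·(−7)·(−2) = 84 ≡ 6, so v_1 = 6^{−1} = 11 (mod 13).
  i = 2 (α = 6): (6−5)(6−11)(6−12)(6−7) = 1·(−5)·(−6)·(−1) = −30 ≡ 9, so v_2 = 9^{−1} = 3 (mod 13).
  i = 3 (α = 11): (11−5)(11−6)(11−12)(11−7) = 6·5·(−1)·4 = −120 ≡ 10, so v_3 = 10^{−1} = 4 (mod 13).
  i = 4 (α = 12): (12−5)(12−6)(12−11)(12−7) = 7·6·1·5 = 210 ≡ 2, so v_4 = 2^{−1} = 7 (mod 13).
  i = 5 (α = 7): (7−5)(7−6)(7−11)(7−12) = 2·1·(−4)·(−5) = 40 ≡ 1, so v_5 = 1^{−1} = 1 (mod 13).
  v = [11, 3, 4, 7, 1].
Step 2: syndromes of r = [9, 0, 1, 9, 8] (all sums mod 13).
  S_0 = Σ v_i r_i = 11·9 + 3·0 + 4·1 + 7·9 + 1·8 = 174 ≡ 5.
  S_1 = Σ v_i α_i r_i = 11·5·9 + 3·6·0 + 4·11·1 + 7·12·9 + 1·7·8 = 1351 ≡ 12.
  α_i^2 mod 13 = [12, 10, 4, 1, 10].
  S_2 = Σ v_i α_i^2 r_i = 11·12·9 + 3·10·0 + 4·4·1 + 7·1·9 + 1·10·8 = 1347 ≡ 8.
  S = (5, 12, 8) ≠ 0, so r is not a codeword (an error is present).
Step 3: locate the error. For a single error e at position i, S_ℓ = v_i·e·α_i^ℓ, so α_err = S_1/S_0.
  S_0^{−1} = 5^{−1} = 8 (mod 13), so α_err = 12·8 = 96 ≡ 5 = α_1. Error position i = 1.
  Consistency check: S_2/S_1 = 8·12 = 96 ≡ 5 = α_err ✓ (single-error assumption holds).
Step 4: error magnitude e = S_0/v_1 = S_0·∏_{j≠1}(α_1 − α_j) = 5·6 = 30 ≡ 4 (mod 13).
Step 5: correct position 1: c_1 = r_1 − e = 9 − 4 ≡ 5 (mod 13). Hence c = [5, 0, 1, 9, 8].
  Check: interpolating c through the α_i gives m(x) = 4 + 8·x (degree < 2) with m(α_i) = c_i for every i, so c is indeed a codeword.


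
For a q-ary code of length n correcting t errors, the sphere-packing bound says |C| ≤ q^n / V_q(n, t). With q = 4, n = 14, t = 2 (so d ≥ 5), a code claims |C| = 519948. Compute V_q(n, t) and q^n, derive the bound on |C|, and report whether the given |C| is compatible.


V_q(n, t) = 862, q^n = 268435456, Hamming bound = 311410, |C| = 519948 > bound (violated).

Step 1: Compute V_q(n, t) = Σ_{j=0}^2 C(n, j) (q−1)^j.
  j = 0: C(14,0)·(3)^0 = 1·1 = 1.
  j = 1: C(14,1)·(3)^1 = 14·3 = 42.
  j = 2: C(14,2)·(3)^2 = 91·9 = 819.
  V_q(n, t) = 1 + 42 + 819 = 862.
Step 2: q^n = 4^14 = 268435456.
Step 3: Hamming bound ⌊q^n / V_q(n,t)⌋ = ⌊268435456/862⌋ = 311410.
Step 4: Compare |C| = 519948 to 311410: violated.
The claimed |C| lies above the Hamming bound, so no 4-ary code of length 14 with d ≥ 5 can have 519948 codewords.


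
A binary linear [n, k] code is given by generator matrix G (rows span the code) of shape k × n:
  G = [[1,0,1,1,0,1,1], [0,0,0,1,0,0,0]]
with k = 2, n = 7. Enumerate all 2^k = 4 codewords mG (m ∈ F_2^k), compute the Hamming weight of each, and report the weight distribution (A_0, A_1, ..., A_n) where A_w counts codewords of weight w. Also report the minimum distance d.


Weight distribution: A_0 = 1, A_1 = 1, A_4 = 1, A_5 = 1. Minimum distance d = 1.

Enumerate all 2^2 = 4 messages m ∈ F_2^2.
For each, compute codeword c = mG in F_2^7, then tally its weight.
  m = 00 → c = 0000000, weight = 0.
  m = 10 → c = 1011011, weight = 5.
  m = 01 → c = 0001000, weight = 1.
  m = 11 → c = 1010011, weight = 4.
Tally weights:
  weight 0: 1 codewords.
  weight 1: 1 codewords.
  weight 4: 1 codewords.
  weight 5: 1 codewords.
Minimum distance d = smallest w > 0 with A_w > 0 = 1.
Sanity: Σ A_w = 4 = 2^2 = 4 ✓.


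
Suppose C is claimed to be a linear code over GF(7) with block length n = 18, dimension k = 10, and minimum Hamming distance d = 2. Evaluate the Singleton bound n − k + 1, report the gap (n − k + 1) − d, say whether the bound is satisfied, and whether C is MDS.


Singleton RHS = n − k + 1 = 9, slack = 7, bound satisfied, not MDS.

Singleton bound: d ≤ n − k + 1.
Here n = 18, k = 10, so n − k + 1 = 9.
Given d = 2, check d ≤ 9: YES.
Slack = (n − k + 1) − d = 7.
The code is NOT MDS (slack = 7 > 0).
Description: the claimed parameters are [18, 10, 2]_7; such a code would be non-MDS.


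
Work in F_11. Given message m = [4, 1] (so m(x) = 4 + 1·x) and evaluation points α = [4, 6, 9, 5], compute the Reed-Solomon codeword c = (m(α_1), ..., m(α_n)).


c = [8, 10, 2, 9]

Message polynomial: m(x) = 4 + 1·x (mod 11).
For each evaluation point α_i, compute m(α_i) mod 11:
  α_1 = 4: Horner steps 1 → 8, so m(4) = 8.
  α_2 = 6: Horner steps 1 → 10, so m(6) = 10.
  α_3 = 9: Horner steps 1 → 2, so m(9) = 2.
  α_4 = 5: Horner steps 1 → 9, so m(5) = 9.
Codeword c = [8, 10, 2, 9] ∈ F_11^4.


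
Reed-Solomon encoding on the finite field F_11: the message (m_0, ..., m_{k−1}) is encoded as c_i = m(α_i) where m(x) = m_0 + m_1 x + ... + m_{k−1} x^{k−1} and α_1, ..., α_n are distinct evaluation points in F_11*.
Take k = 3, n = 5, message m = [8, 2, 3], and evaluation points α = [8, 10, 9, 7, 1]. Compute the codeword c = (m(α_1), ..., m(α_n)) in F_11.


c = [7, 9, 5, 4, 2]

Message polynomial: m(x) = 8 + 2·x + 3·x^2 (mod 11).
For each evaluation point α_i, compute m(α_i) mod 11:
  α_1 = 8: Horner steps 3 → 4 → 7, so m(8) = 7.
  α_2 = 10: Horner steps 3 → 10 → 9, so m(10) = 9.
  α_3 = 9: Horner steps 3 → 7 → 5, so m(9) = 5.
  α_4 = 7: Horner steps 3 → 1 → 4, so m(7) = 4.
  α_5 = 1: Horner steps 3 → 5 → 2, so m(1) = 2.
Codeword c = [7, 9, 5, 4, 2] ∈ F_11^5.


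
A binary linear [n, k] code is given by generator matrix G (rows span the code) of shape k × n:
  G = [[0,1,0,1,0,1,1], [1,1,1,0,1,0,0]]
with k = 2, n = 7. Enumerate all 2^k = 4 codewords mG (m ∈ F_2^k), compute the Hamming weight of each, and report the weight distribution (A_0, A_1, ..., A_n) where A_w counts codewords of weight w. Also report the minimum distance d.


Weight distribution: A_0 = 1, A_4 = 2, A_6 = 1. Minimum distance d = 4.

Enumerate all 2^2 = 4 messages m ∈ F_2^2.
For each, compute codeword c = mG in F_2^7, then tally its weight.
  m = 00 → c = 0000000, weight = 0.
  m = 10 → c = 0101011, weight = 4.
  m = 01 → c = 1110100, weight = 4.
  m = 11 → c = 1011111, weight = 6.
Tally weights:
  weight 0: 1 codewords.
  weight 4: 2 codewords.
  weight 6: 1 codewords.
Minimum distance d = smallest w > 0 with A_w > 0 = 4.
Sanity: Σ A_w = 4 = 2^2 = 4 ✓.


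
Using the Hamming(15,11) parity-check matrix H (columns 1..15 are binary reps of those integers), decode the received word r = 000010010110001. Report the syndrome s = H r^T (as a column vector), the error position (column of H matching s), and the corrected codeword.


s = (0, 0, 1, 1)^T, error position = 3, corrected codeword c = 001010010110001

Compute s = H r^T mod 2 one row at a time:
  s_1 = 1 + 0 + 1 + 1 + 0 + 0 + 0 + 1 = 4 ≡ 0 (mod 2).
  s_2 = 0 + 1 + 0 + 0 + 0 + 0 + 0 + 1 = 2 ≡ 0 (mod 2).
  s_3 = 0 + 0 + 0 + 0 + 1 + 1 + 0 + 1 = 3 ≡ 1 (mod 2).
  s_4 = 0 + 0 + 1 + 0 + 0 + 1 + 0 + 1 = 3 ≡ 1 (mod 2).
s = (0, 0, 1, 1)^T — this equals column 3 of H (binary 0011), so error is at position 3.
Correct: flip bit 3 of r = 000010010110001 to get c = 001010010110001.


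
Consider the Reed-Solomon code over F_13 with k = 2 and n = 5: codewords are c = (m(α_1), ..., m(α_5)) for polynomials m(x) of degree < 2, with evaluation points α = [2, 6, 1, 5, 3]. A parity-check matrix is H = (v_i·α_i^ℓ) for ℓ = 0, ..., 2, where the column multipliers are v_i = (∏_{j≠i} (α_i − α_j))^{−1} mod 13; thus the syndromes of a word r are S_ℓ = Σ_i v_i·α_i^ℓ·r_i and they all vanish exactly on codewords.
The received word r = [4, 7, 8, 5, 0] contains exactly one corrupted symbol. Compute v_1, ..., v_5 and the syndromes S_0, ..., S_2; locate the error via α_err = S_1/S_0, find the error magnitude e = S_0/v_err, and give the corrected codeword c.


S = (4, 11, 1), error at position 2, error magnitude e = 6, c = [4, 1, 8, 5, 0].

Step 1: column multipliers v_i = (∏_{j≠i}(α_i − α_j))^{−1} mod 13.
  i = 1 (α = 2): (2−6)(2−1)(2−5)(2−3) = (−4)·1·(−3)·(−1) = −12 ≡ 1, so v_1 = 1^{−1} = 1 (mod 13).
  i = 2 (α = 6): (6−2)(6−1)(6−5)(6−3) = 4·5·1·3 = 60 ≡ 8, so v_2 = 8^{−1} = 5 (mod 13).
  i = 3 (α = 1): (1−2)(1−6)(1−5)(1−3) = (−1)·(−5)·(−4)·(−2) = 40 ≡ 1, so v_3 = 1^{−1} = 1 (mod 13).
  i = 4 (α = 5): (5−2)(5−6)(5−1)(5−3) = 3·(−1)·4·2 = −24 ≡ 2, so v_4 = 2^{−1} = 7 (mod 13).
  i = 5 (α = 3): (3−2)(3−6)(3−1)(3−5) = 1·(−3)·2·(−2) = 12 ≡ 12, so v_5 = 12^{−1} = 12 (mod 13).
  v = [1, 5, 1, 7, 12].
Step 2: syndromes of r = [4, 7, 8, 5, 0] (all sums mod 13).
  S_0 = Σ v_i r_i = 1·4 + 5·7 + 1·8 + 7·5 + 12·0 = 82 ≡ 4.
  S_1 = Σ v_i α_i r_i = 1·2·4 + 5·6·7 + 1·1·8 + 7·5·5 + 12·3·0 = 401 ≡ 11.
  α_i^2 mod 13 = [4, 10, 1, 12, 9].
  S_2 = Σ v_i α_i^2 r_i = 1·4·4 + 5·10·7 + 1·1·8 + 7·12·5 + 12·9·0 = 794 ≡ 1.
  S = (4, 11, 1) ≠ 0, so r is not a codeword (an error is present).
Step 3: locate the error. For a single error e at position i, S_ℓ = v_i·e·α_i^ℓ, so α_err = S_1/S_0.
  S_0^{−1} = 4^{−1} = 10 (mod 13), so α_err = 11·10 = 110 ≡ 6 = α_2. Error position i = 2.
  Consistency check: S_2/S_1 = 1·6 = 6 ≡ 6 = α_err ✓ (single-error assumption holds).
Step 4: error magnitude e = S_0/v_2 = S_0·∏_{j≠2}(α_2 − α_j) = 4·8 = 32 ≡ 6 (mod 13).
Step 5: correct position 2: c_2 = r_2 − e = 7 − 6 ≡ 1 (mod 13). Hence c = [4, 1, 8, 5, 0].
  Check: interpolating c through the α_i gives m(x) = 12 + 9·x (degree < 2) with m(α_i) = c_i for every i, so c is indeed a codeword.


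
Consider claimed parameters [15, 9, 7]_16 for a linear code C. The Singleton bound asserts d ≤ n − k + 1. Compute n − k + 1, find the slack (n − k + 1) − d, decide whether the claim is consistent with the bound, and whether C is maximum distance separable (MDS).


Singleton RHS = n − k + 1 = 7, slack = 0, bound satisfied, MDS.

Singleton bound: d ≤ n − k + 1.
Here n = 15, k = 9, so n − k + 1 = 7.
Given d = 7, check d ≤ 7: YES.
Slack = (n − k + 1) − d = 0.
The code is MDS (slack = 0).
Description: the claimed parameters are [15, 9, 7]_16; such a code would be MDS (meets Singleton bound).


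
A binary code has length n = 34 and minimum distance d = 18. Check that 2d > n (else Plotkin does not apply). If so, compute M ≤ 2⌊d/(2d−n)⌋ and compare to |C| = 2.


Plotkin bound M ≤ 18; given |C| = 2 ≤ bound (satisfied).

Check applicability: 2d = 36, n = 34.
2d − n = 2 > 0, so Plotkin applies.
Compute d/(2d−n) = 18/2 ≈ 9.0000.
⌊d/(2d−n)⌋ = 9.
Plotkin bound: M ≤ 2·9 = 18.
Given |C| = 2, check: satisfied.
This |C| is below the Plotkin bound.


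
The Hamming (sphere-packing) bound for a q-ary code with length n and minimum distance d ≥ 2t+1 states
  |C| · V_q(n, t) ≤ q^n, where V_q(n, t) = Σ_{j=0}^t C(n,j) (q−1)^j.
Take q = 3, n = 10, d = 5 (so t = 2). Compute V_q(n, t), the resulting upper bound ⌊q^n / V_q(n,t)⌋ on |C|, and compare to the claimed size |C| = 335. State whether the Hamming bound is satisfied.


V_q(n, t) = 201, q^n = 59049, Hamming bound = 293, |C| = 335 > bound (violated).

Step 1: Compute V_q(n, t) = Σ_{j=0}^2 C(n, j) (q−1)^j.
  j = 0: C(10,0)·(2)^0 = 1·1 = 1.
  j = 1: C(10,1)·(2)^1 = 10·2 = 20.
  j = 2: C(10,2)·(2)^2 = 45·4 = 180.
  V_q(n, t) = 1 + 20 + 180 = 201.
Step 2: q^n = 3^10 = 59049.
Step 3: Hamming bound ⌊q^n / V_q(n,t)⌋ = ⌊59049/201⌋ = 293.
Step 4: Compare |C| = 335 to 293: violated.
The claimed |C| lies above the Hamming bound, so no 3-ary code of length 10 with d ≥ 5 can have 335 codewords.


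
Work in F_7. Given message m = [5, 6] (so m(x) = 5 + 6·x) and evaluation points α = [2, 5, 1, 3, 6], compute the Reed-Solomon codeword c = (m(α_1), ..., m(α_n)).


c = [3, 0, 4, 2, 6]

Message polynomial: m(x) = 5 + 6·x (mod 7).
For each evaluation point α_i, compute m(α_i) mod 7:
  α_1 = 2: Horner steps 6 → 3, so m(2) = 3.
  α_2 = 5: Horner steps 6 → 0, so m(5) = 0.
  α_3 = 1: Horner steps 6 → 4, so m(1) = 4.
  α_4 = 3: Horner steps 6 → 2, so m(3) = 2.
  α_5 = 6: Horner steps 6 → 6, so m(6) = 6.
Codeword c = [3, 0, 4, 2, 6] ∈ F_7^5.


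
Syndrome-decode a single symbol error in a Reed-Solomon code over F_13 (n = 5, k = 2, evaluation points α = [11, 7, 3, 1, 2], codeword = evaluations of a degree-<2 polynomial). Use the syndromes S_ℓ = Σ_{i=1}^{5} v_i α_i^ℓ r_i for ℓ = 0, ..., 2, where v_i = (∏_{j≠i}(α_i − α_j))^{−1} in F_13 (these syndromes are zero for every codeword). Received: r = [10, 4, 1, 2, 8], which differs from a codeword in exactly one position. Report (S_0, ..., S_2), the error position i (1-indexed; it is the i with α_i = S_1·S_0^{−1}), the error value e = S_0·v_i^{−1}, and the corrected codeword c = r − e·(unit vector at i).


S = (5, 9, 11), error at position 2, error magnitude e = 5, c = [10, 12, 1, 2, 8].

Step 1: column multipliers v_i = (∏_{j≠i}(α_i − α_j))^{−1} mod 13.
  i = 1 (α = 11): (11−7)(11−3)(11−1)(11−2) = 4·8·10·9 = 2880 ≡ 7, so v_1 = 7^{−1} = 2 (mod 13).
  i = 2 (α = 7): (7−11)(7−3)(7−1)(7−2) = (−4)·4·6·5 = −480 ≡ 1, so v_2 = 1^{−1} = 1 (mod 13).
  i = 3 (α = 3): (3−11)(3−7)(3−1)(3−2) = (−8)·(−4)·2·1 = 64 ≡ 12, so v_3 = 12^{−1} = 12 (mod 13).
  i = 4 (α = 1): (1−11)(1−7)(1−3)(1−2) = (−10)·(−6)·(−2)·(−1) = 120 ≡ 3, so v_4 = 3^{−1} = 9 (mod 13).
  i = 5 (α = 2): (2−11)(2−7)(2−3)(2−1) = (−9)·(−5)·(−1)·1 = −45 ≡ 7, so v_5 = 7^{−1} = 2 (mod 13).
  v = [2, 1, 12, 9, 2].
Step 2: syndromes of r = [10, 4, 1, 2, 8] (all sums mod 13).
  S_0 = Σ v_i r_i = 2·10 + 1·4 + 12·1 + 9·2 + 2·8 = 70 ≡ 5.
  S_1 = Σ v_i α_i r_i = 2·11·10 + 1·7·4 + 12·3·1 + 9·1·2 + 2·2·8 = 334 ≡ 9.
  α_i^2 mod 13 = [4, 10, 9, 1, 4].
  S_2 = Σ v_i α_i^2 r_i = 2·4·10 + 1·10·4 + 12·9·1 + 9·1·2 + 2·4·8 = 310 ≡ 11.
  S = (5, 9, 11) ≠ 0, so r is not a codeword (an error is present).
Step 3: locate the error. For a single error e at position i, S_ℓ = v_i·e·α_i^ℓ, so α_err = S_1/S_0.
  S_0^{−1} = 5^{−1} = 8 (mod 13), so α_err = 9·8 = 72 ≡ 7 = α_2. Error position i = 2.
  Consistency check: S_2/S_1 = 11·3 = 33 ≡ 7 = α_err ✓ (single-error assumption holds).
Step 4: error magnitude e = S_0/v_2 = S_0·∏_{j≠2}(α_2 − α_j) = 5·1 = 5 ≡ 5 (mod 13).
Step 5: correct position 2: c_2 = r_2 − e = 4 − 5 ≡ 12 (mod 13). Hence c = [10, 12, 1, 2, 8].
  Check: interpolating c through the α_i gives m(x) = 9 + 6·x (degree < 2) with m(α_i) = c_i for every i, so c is indeed a codeword.


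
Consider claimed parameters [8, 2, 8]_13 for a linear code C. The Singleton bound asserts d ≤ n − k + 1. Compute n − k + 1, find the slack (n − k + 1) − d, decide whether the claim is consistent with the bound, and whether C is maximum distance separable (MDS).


Singleton RHS = n − k + 1 = 7, slack = -1, bound violated (no such code; not MDS).

Singleton bound: d ≤ n − k + 1.
Here n = 8, k = 2, so n − k + 1 = 7.
Given d = 8, check d ≤ 7: NO.
Slack = (n − k + 1) − d = -1.
The slack is negative: d = 8 exceeds n − k + 1 = 7 by 1, so the Singleton bound is violated and no linear [8, 2, 8]_13 code can exist. In particular it is not MDS (MDS requires d = n − k + 1 exactly).
Description: the claimed parameters are [8, 2, 8]_13; such a code would be impossible (violates the Singleton bound).


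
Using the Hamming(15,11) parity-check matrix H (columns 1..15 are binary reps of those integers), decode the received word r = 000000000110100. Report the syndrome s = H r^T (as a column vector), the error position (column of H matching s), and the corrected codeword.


s = (1, 1, 0, 0)^T, error position = 12, corrected codeword c = 000000000111100

Compute s = H r^T mod 2 one row at a time:
  s_1 = 0 + 0 + 1 + 1 + 0 + 1 + 0 + 0 = 3 ≡ 1 (mod 2).
  s_2 = 0 + 0 + 0 + 0 + 0 + 1 + 0 + 0 = 1 ≡ 1 (mod 2).
  s_3 = 0 + 0 + 0 + 0 + 1 + 1 + 0 + 0 = 2 ≡ 0 (mod 2).
  s_4 = 0 + 0 + 0 + 0 + 0 + 1 + 1 + 0 = 2 ≡ 0 (mod 2).
s = (1, 1, 0, 0)^T — this equals column 12 of H (binary 1100), so error is at position 12.
Correct: flip bit 12 of r = 000000000110100 to get c = 000000000111100.


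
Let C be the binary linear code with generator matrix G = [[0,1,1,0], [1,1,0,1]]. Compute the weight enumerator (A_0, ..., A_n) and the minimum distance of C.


Weight distribution: A_0 = 1, A_2 = 1, A_3 = 2. Minimum distance d = 2.

Enumerate all 2^2 = 4 messages m ∈ F_2^2.
For each, compute codeword c = mG in F_2^4, then tally its weight.
  m = 00 → c = 0000, weight = 0.
  m = 10 → c = 0110, weight = 2.
  m = 01 → c = 1101, weight = 3.
  m = 11 → c = 1011, weight = 3.
Tally weights:
  weight 0: 1 codewords.
  weight 2: 1 codewords.
  weight 3: 2 codewords.
Minimum distance d = smallest w > 0 with A_w > 0 = 2.
Sanity: Σ A_w = 4 = 2^2 = 4 ✓.


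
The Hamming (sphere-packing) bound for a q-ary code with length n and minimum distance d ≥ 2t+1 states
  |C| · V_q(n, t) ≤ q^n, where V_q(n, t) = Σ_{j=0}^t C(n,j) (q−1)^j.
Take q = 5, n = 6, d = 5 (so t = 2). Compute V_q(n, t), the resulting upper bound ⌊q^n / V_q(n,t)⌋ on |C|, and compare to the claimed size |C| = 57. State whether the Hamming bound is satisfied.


V_q(n, t) = 265, q^n = 15625, Hamming bound = 58, |C| = 57 ≤ bound (satisfied).

Step 1: Compute V_q(n, t) = Σ_{j=0}^2 C(n, j) (q−1)^j.
  j = 0: C(6,0)·(4)^0 = 1·1 = 1.
  j = 1: C(6,1)·(4)^1 = 6·4 = 24.
  j = 2: C(6,2)·(4)^2 = 15·16 = 240.
  V_q(n, t) = 1 + 24 + 240 = 265.
Step 2: q^n = 5^6 = 15625.
Step 3: Hamming bound ⌊q^n / V_q(n,t)⌋ = ⌊15625/265⌋ = 58.
Step 4: Compare |C| = 57 to 58: satisfied.
The claimed |C| lies below the Hamming bound.


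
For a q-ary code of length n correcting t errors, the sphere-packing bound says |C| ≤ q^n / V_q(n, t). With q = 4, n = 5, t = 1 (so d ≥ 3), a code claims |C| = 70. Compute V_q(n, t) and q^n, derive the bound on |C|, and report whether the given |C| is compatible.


V_q(n, t) = 16, q^n = 1024, Hamming bound = 64, |C| = 70 > bound (violated).

Step 1: Compute V_q(n, t) = Σ_{j=0}^1 C(n, j) (q−1)^j.
  j = 0: C(5,0)·(3)^0 = 1·1 = 1.
  j = 1: C(5,1)·(3)^1 = 5·3 = 15.
  V_q(n, t) = 1 + 15 = 16.
Step 2: q^n = 4^5 = 1024.
Step 3: Hamming bound ⌊q^n / V_q(n,t)⌋ = ⌊1024/16⌋ = 64.
Step 4: Compare |C| = 70 to 64: violated.
The claimed |C| lies above the Hamming bound, so no 4-ary code of length 5 with d ≥ 3 can have 70 codewords.


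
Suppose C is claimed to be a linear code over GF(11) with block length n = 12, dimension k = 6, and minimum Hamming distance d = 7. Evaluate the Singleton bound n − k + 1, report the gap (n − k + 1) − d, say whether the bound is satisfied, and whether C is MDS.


Singleton RHS = n − k + 1 = 7, slack = 0, bound satisfied, MDS.

Singleton bound: d ≤ n − k + 1.
Here n = 12, k = 6, so n − k + 1 = 7.
Given d = 7, check d ≤ 7: YES.
Slack = (n − k + 1) − d = 0.
The code is MDS (slack = 0).
Description: the claimed parameters are [12, 6, 7]_11; such a code would be MDS (meets Singleton bound).


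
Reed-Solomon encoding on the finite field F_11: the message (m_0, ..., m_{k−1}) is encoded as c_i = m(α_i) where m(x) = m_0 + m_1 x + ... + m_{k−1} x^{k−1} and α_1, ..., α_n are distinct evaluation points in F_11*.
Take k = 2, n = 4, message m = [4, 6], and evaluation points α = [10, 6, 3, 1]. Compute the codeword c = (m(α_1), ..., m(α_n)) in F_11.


c = [9, 7, 0, 10]

Message polynomial: m(x) = 4 + 6·x (mod 11).
For each evaluation point α_i, compute m(α_i) mod 11:
  α_1 = 10: Horner steps 6 → 9, so m(10) = 9.
  α_2 = 6: Horner steps 6 → 7, so m(6) = 7.
  α_3 = 3: Horner steps 6 → 0, so m(3) = 0.
  α_4 = 1: Horner steps 6 → 10, so m(1) = 10.
Codeword c = [9, 7, 0, 10] ∈ F_11^4.


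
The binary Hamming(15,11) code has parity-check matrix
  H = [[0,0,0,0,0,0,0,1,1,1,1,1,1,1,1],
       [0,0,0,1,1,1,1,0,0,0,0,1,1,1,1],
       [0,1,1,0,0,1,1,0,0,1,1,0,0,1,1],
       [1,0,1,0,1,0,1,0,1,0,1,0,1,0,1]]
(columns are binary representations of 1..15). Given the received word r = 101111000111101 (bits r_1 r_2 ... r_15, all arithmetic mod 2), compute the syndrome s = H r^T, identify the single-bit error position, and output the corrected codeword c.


s = (1, 0, 1, 0)^T, error position = 10, corrected codeword c = 101111000011101

Compute s = H r^T mod 2 one row at a time:
  s_1 = 0 + 0 + 1 + 1 + 1 + 1 + 0 + 1 = 5 ≡ 1 (mod 2).
  s_2 = 1 + 1 + 1 + 0 + 1 + 1 + 0 + 1 = 6 ≡ 0 (mod 2).
  s_3 = 0 + 1 + 1 + 0 + 1 + 1 + 0 + 1 = 5 ≡ 1 (mod 2).
  s_4 = 1 + 1 + 1 + 0 + 0 + 1 + 1 + 1 = 6 ≡ 0 (mod 2).
s = (1, 0, 1, 0)^T — this equals column 10 of H (binary 1010), so error is at position 10.
Correct: flip bit 10 of r = 101111000111101 to get c = 101111000011101.


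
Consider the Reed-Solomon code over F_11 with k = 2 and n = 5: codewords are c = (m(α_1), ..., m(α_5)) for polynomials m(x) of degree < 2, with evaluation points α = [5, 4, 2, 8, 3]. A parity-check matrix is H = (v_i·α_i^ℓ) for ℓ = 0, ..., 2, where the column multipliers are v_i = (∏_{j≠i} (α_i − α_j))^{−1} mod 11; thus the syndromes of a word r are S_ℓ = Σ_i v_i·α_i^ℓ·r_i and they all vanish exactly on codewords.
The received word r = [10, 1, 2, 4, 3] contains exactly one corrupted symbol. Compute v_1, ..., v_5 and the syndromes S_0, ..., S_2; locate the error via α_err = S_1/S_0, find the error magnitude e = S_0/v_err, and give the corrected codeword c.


S = (10, 9, 7), error at position 3, error magnitude e = 8, c = [10, 1, 5, 4, 3].

Step 1: column multipliers v_i = (∏_{j≠i}(α_i − α_j))^{−1} mod 11.
  i = 1 (α = 5): (5−4)(5−2)(5−8)(5−3) = 1·3·(−3)·2 = −18 ≡ 4, so v_1 = 4^{−1} = 3 (mod 11).
  i = 2 (α = 4): (4−5)(4−2)(4−8)(4−3) = (−1)·2·(−4)·1 = 8 ≡ 8, so v_2 = 8^{−1} = 7 (mod 11).
  i = 3 (α = 2): (2−5)(2−4)(2−8)(2−3) = (−3)·(−2)·(−6)·(−1) = 36 ≡ 3, so v_3 = 3^{−1} = 4 (mod 11).
  i = 4 (α = 8): (8−5)(8−4)(8−2)(8−3) = 3·4·6·5 = 360 ≡ 8, so v_4 = 8^{−1} = 7 (mod 11).
  i = 5 (α = 3): (3−5)(3−4)(3−2)(3−8) = (−2)·(−1)·1·(−5) = −10 ≡ 1, so v_5 = 1^{−1} = 1 (mod 11).
  v = [3, 7, 4, 7, 1].
Step 2: syndromes of r = [10, 1, 2, 4, 3] (all sums mod 11).
  S_0 = Σ v_i r_i = 3·10 + 7·1 + 4·2 + 7·4 + 1·3 = 76 ≡ 10.
  S_1 = Σ v_i α_i r_i = 3·5·10 + 7·4·1 + 4·2·2 + 7·8·4 + 1·3·3 = 427 ≡ 9.
  α_i^2 mod 11 = [3, 5, 4, 9, 9].
  S_2 = Σ v_i α_i^2 r_i = 3·3·10 + 7·5·1 + 4·4·2 + 7·9·4 + 1·9·3 = 436 ≡ 7.
  S = (10, 9, 7) ≠ 0, so r is not a codeword (an error is present).
Step 3: locate the error. For a single error e at position i, S_ℓ = v_i·e·α_i^ℓ, so α_err = S_1/S_0.
  S_0^{−1} = 10^{−1} = 10 (mod 11), so α_err = 9·10 = 90 ≡ 2 = α_3. Error position i = 3.
  Consistency check: S_2/S_1 = 7·5 = 35 ≡ 2 = α_err ✓ (single-error assumption holds).
Step 4: error magnitude e = S_0/v_3 = S_0·∏_{j≠3}(α_3 − α_j) = 10·3 = 30 ≡ 8 (mod 11).
Step 5: correct position 3: c_3 = r_3 − e = 2 − 8 ≡ 5 (mod 11). Hence c = [10, 1, 5, 4, 3].
  Check: interpolating c through the α_i gives m(x) = 9 + 9·x (degree < 2) with m(α_i) = c_i for every i, so c is indeed a codeword.


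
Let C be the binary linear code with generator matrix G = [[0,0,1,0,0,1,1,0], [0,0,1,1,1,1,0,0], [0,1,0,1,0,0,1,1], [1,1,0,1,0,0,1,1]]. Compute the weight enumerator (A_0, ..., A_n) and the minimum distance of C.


Weight distribution: A_0 = 1, A_1 = 1, A_3 = 3, A_4 = 5, A_5 = 3, A_6 = 2, A_7 = 1. Minimum distance d = 1.

Enumerate all 2^4 = 16 messages m ∈ F_2^4.
For each, compute codeword c = mG in F_2^8, then tally its weight.
  m = 0000 → c = 00000000, weight = 0.
  m = 1000 → c = 00100110, weight = 3.
  m = 0100 → c = 00111100, weight = 4.
  m = 1100 → c = 00011010, weight = 3.
  m = 0010 → c = 01010011, weight = 4.
  m = 1010 → c = 01110101, weight = 5.
  m = 0110 → c = 01101111, weight = 6.
  m = 1110 → c = 01001001, weight = 3.
  m = 0001 → c = 11010011, weight = 5.
  m = 1001 → c = 11110101, weight = 6.
  m = 0101 → c = 11101111, weight = 7.
  m = 1101 → c = 11001001, weight = 4.
  m = 0011 → c = 10000000, weight = 1.
  m = 1011 → c = 10100110, weight = 4.
  m = 0111 → c = 10111100, weight = 5.
  m = 1111 → c = 10011010, weight = 4.
Tally weights:
  weight 0: 1 codewords.
  weight 1: 1 codewords.
  weight 3: 3 codewords.
  weight 4: 5 codewords.
  weight 5: 3 codewords.
  weight 6: 2 codewords.
  weight 7: 1 codewords.
Minimum distance d = smallest w > 0 with A_w > 0 = 1.
Sanity: Σ A_w = 16 = 2^4 = 16 ✓.


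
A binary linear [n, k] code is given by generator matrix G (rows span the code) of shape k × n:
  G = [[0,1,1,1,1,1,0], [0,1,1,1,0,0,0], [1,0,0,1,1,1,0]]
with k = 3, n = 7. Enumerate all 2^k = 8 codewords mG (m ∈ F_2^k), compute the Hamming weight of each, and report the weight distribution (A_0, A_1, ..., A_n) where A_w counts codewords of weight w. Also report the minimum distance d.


Weight distribution: A_0 = 1, A_2 = 2, A_3 = 2, A_4 = 1, A_5 = 2. Minimum distance d = 2.

Enumerate all 2^3 = 8 messages m ∈ F_2^3.
For each, compute codeword c = mG in F_2^7, then tally its weight.
  m = 000 → c = 0000000, weight = 0.
  m = 100 → c = 0111110, weight = 5.
  m = 010 → c = 0111000, weight = 3.
  m = 110 → c = 0000110, weight = 2.
  m = 001 → c = 1001110, weight = 4.
  m = 101 → c = 1110000, weight = 3.
  m = 011 → c = 1110110, weight = 5.
  m = 111 → c = 1001000, weight = 2.
Tally weights:
  weight 0: 1 codewords.
  weight 2: 2 codewords.
  weight 3: 2 codewords.
  weight 4: 1 codewords.
  weight 5: 2 codewords.
Minimum distance d = smallest w > 0 with A_w > 0 = 2.
Sanity: Σ A_w = 8 = 2^3 = 8 ✓.


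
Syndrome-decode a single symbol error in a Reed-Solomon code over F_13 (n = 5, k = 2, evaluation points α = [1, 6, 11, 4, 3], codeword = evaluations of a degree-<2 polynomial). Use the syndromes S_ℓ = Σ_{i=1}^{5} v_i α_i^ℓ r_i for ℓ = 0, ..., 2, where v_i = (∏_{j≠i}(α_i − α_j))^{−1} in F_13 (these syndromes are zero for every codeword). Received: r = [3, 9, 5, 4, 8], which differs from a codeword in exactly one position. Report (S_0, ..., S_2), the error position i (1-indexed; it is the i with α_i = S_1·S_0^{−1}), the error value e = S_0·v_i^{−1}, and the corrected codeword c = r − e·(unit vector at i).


S = (11, 4, 5), error at position 3, error magnitude e = 3, c = [3, 9, 2, 4, 8].

Step 1: column multipliers v_i = (∏_{j≠i}(α_i − α_j))^{−1} mod 13.
  i = 1 (α = 1): (1−6)(1−11)(1−4)(1−3) = (−5)·(−10)·(−3)·(−2) = 300 ≡ 1, so v_1 = 1^{−1} = 1 (mod 13).
  i = 2 (α = 6): (6−1)(6−11)(6−4)(6−3) = 5·(−5)·2·3 = −150 ≡ 6, so v_2 = 6^{−1} = 11 (mod 13).
  i = 3 (α = 11): (11−1)(11−6)(11−4)(11−3) = 10·5·7·8 = 2800 ≡ 5, so v_3 = 5^{−1} = 8 (mod 13).
  i = 4 (α = 4): (4−1)(4−6)(4−11)(4−3) = 3·(−2)·(−7)·1 = 42 ≡ 3, so v_4 = 3^{−1} = 9 (mod 13).
  i = 5 (α = 3): (3−1)(3−6)(3−11)(3−4) = 2·(−3)·(−8)·(−1) = −48 ≡ 4, so v_5 = 4^{−1} = 10 (mod 13).
  v = [1, 11, 8, 9, 10].
Step 2: syndromes of r = [3, 9, 5, 4, 8] (all sums mod 13).
  S_0 = Σ v_i r_i = 1·3 + 11·9 + 8·5 + 9·4 + 10·8 = 258 ≡ 11.
  S_1 = Σ v_i α_i r_i = 1·1·3 + 11·6·9 + 8·11·5 + 9·4·4 + 10·3·8 = 1421 ≡ 4.
  α_i^2 mod 13 = [1, 10, 4, 3, 9].
  S_2 = Σ v_i α_i^2 r_i = 1·1·3 + 11·10·9 + 8·4·5 + 9·3·4 + 10·9·8 = 1981 ≡ 5.
  S = (11, 4, 5) ≠ 0, so r is not a codeword (an error is present).
Step 3: locate the error. For a single error e at position i, S_ℓ = v_i·e·α_i^ℓ, so α_err = S_1/S_0.
  S_0^{−1} = 11^{−1} = 6 (mod 13), so α_err = 4·6 = 24 ≡ 11 = α_3. Error position i = 3.
  Consistency check: S_2/S_1 = 5·10 = 50 ≡ 11 = α_err ✓ (single-error assumption holds).
Step 4: error magnitude e = S_0/v_3 = S_0·∏_{j≠3}(α_3 − α_j) = 11·5 = 55 ≡ 3 (mod 13).
Step 5: correct position 3: c_3 = r_3 − e = 5 − 3 ≡ 2 (mod 13). Hence c = [3, 9, 2, 4, 8].
  Check: interpolating c through the α_i gives m(x) = 7 + 9·x (degree < 2) with m(α_i) = c_i for every i, so c is indeed a codeword.


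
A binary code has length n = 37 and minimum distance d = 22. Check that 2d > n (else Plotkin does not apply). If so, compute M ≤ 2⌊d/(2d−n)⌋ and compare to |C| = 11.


Plotkin bound M ≤ 6; given |C| = 11 > bound (violated).

Check applicability: 2d = 44, n = 37.
2d − n = 7 > 0, so Plotkin applies.
Compute d/(2d−n) = 22/7 ≈ 3.1429.
⌊d/(2d−n)⌋ = 3.
Plotkin bound: M ≤ 2·3 = 6.
Given |C| = 11, check: VIOLATED.
This |C| is above the Plotkin bound, so no binary code with n = 37, d = 22 and 11 codewords exists.


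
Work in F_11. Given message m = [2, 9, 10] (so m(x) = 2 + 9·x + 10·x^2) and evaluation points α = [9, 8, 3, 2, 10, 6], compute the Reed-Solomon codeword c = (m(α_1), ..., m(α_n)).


c = [2, 10, 9, 5, 3, 9]

Message polynomial: m(x) = 2 + 9·x + 10·x^2 (mod 11).
For each evaluation point α_i, compute m(α_i) mod 11:
  α_1 = 9: Horner steps 10 → 0 → 2, so m(9) = 2.
  α_2 = 8: Horner steps 10 → 1 → 10, so m(8) = 10.
  α_3 = 3: Horner steps 10 → 6 → 9, so m(3) = 9.
  α_4 = 2: Horner steps 10 → 7 → 5, so m(2) = 5.
  α_5 = 10: Horner steps 10 → 10 → 3, so m(10) = 3.
  α_6 = 6: Horner steps 10 → 3 → 9, so m(6) = 9.
Codeword c = [2, 10, 9, 5, 3, 9] ∈ F_11^6.


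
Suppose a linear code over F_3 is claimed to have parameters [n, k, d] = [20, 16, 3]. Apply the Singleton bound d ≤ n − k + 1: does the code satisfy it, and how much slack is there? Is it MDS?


Singleton RHS = n − k + 1 = 5, slack = 2, bound satisfied, not MDS.

Singleton bound: d ≤ n − k + 1.
Here n = 20, k = 16, so n − k + 1 = 5.
Given d = 3, check d ≤ 5: YES.
Slack = (n − k + 1) − d = 2.
The code is NOT MDS (slack = 2 > 0).
Description: the claimed parameters are [20, 16, 3]_3; such a code would be non-MDS.


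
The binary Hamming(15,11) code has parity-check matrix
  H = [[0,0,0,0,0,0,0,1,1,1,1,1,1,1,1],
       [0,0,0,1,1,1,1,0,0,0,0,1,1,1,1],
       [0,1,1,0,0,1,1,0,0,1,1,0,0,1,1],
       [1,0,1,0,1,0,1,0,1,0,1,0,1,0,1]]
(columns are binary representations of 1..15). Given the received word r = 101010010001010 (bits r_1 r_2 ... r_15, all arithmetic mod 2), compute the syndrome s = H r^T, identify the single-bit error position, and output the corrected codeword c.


s = (1, 1, 0, 1)^T, error position = 13, corrected codeword c = 101010010001110

Compute s = H r^T mod 2 one row at a time:
  s_1 = 1 + 0 + 0 + 0 + 1 + 0 + 1 + 0 = 3 ≡ 1 (mod 2).
  s_2 = 0 + 1 + 0 + 0 + 1 + 0 + 1 + 0 = 3 ≡ 1 (mod 2).
  s_3 = 0 + 1 + 0 + 0 + 0 + 0 + 1 + 0 = 2 ≡ 0 (mod 2).
  s_4 = 1 + 1 + 1 + 0 + 0 + 0 + 0 + 0 = 3 ≡ 1 (mod 2).
s = (1, 1, 0, 1)^T — this equals column 13 of H (binary 1101), so error is at position 13.
Correct: flip bit 13 of r = 101010010001010 to get c = 101010010001110.


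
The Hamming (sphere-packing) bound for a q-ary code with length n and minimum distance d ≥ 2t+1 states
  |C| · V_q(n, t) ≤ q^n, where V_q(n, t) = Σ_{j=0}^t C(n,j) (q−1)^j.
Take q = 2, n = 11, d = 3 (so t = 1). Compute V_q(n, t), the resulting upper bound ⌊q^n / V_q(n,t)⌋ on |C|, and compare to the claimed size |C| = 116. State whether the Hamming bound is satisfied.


V_q(n, t) = 12, q^n = 2048, Hamming bound = 170, |C| = 116 ≤ bound (satisfied).

Step 1: Compute V_q(n, t) = Σ_{j=0}^1 C(n, j) (q−1)^j.
  j = 0: C(11,0)·(1)^0 = 1·1 = 1.
  j = 1: C(11,1)·(1)^1 = 11·1 = 11.
  V_q(n, t) = 1 + 11 = 12.
Step 2: q^n = 2^11 = 2048.
Step 3: Hamming bound ⌊q^n / V_q(n,t)⌋ = ⌊2048/12⌋ = 170.
Step 4: Compare |C| = 116 to 170: satisfied.
The claimed |C| lies below the Hamming bound.


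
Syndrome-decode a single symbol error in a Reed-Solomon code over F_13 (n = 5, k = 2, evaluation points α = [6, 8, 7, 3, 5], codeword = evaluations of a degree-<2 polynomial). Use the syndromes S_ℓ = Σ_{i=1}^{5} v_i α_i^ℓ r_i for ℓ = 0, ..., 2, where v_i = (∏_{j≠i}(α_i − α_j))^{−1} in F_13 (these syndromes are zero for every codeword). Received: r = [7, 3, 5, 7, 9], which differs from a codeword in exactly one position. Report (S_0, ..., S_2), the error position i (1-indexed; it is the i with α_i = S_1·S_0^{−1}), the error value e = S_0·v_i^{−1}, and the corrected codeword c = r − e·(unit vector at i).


S = (11, 7, 8), error at position 4, error magnitude e = 7, c = [7, 3, 5, 0, 9].

Step 1: column multipliers v_i = (∏_{j≠i}(α_i − α_j))^{−1} mod 13.
  i = 1 (α = 6): (6−8)(6−7)(6−3)(6−5) = (−2)·(−1)·3·1 = 6 ≡ 6, so v_1 = 6^{−1} = 11 (mod 13).
  i = 2 (α = 8): (8−6)(8−7)(8−3)(8−5) = 2·1·5·3 = 30 ≡ 4, so v_2 = 4^{−1} = 10 (mod 13).
  i = 3 (α = 7): (7−6)(7−8)(7−3)(7−5) = 1·(−1)·4·2 = −8 ≡ 5, so v_3 = 5^{−1} = 8 (mod 13).
  i = 4 (α = 3): (3−6)(3−8)(3−7)(3−5) = (−3)·(−5)·(−4)·(−2) = 120 ≡ 3, so v_4 = 3^{−1} = 9 (mod 13).
  i = 5 (α = 5): (5−6)(5−8)(5−7)(5−3) = (−1)·(−3)·(−2)·2 = −12 ≡ 1, so v_5 = 1^{−1} = 1 (mod 13).
  v = [11, 10, 8, 9, 1].
Step 2: syndromes of r = [7, 3, 5, 7, 9] (all sums mod 13).
  S_0 = Σ v_i r_i = 11·7 + 10·3 + 8·5 + 9·7 + 1·9 = 219 ≡ 11.
  S_1 = Σ v_i α_i r_i = 11·6·7 + 10·8·3 + 8·7·5 + 9·3·7 + 1·5·9 = 1216 ≡ 7.
  α_i^2 mod 13 = [10, 12, 10, 9, 12].
  S_2 = Σ v_i α_i^2 r_i = 11·10·7 + 10·12·3 + 8·10·5 + 9·9·7 + 1·12·9 = 2205 ≡ 8.
  S = (11, 7, 8) ≠ 0, so r is not a codeword (an error is present).
Step 3: locate the error. For a single error e at position i, S_ℓ = v_i·e·α_i^ℓ, so α_err = S_1/S_0.
  S_0^{−1} = 11^{−1} = 6 (mod 13), so α_err = 7·6 = 42 ≡ 3 = α_4. Error position i = 4.
  Consistency check: S_2/S_1 = 8·2 = 16 ≡ 3 = α_err ✓ (single-error assumption holds).
Step 4: error magnitude e = S_0/v_4 = S_0·∏_{j≠4}(α_4 − α_j) = 11·3 = 33 ≡ 7 (mod 13).
Step 5: correct position 4: c_4 = r_4 − e = 7 − 7 ≡ 0 (mod 13). Hence c = [7, 3, 5, 0, 9].
  Check: interpolating c through the α_i gives m(x) = 6 + 11·x (degree < 2) with m(α_i) = c_i for every i, so c is indeed a codeword.
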